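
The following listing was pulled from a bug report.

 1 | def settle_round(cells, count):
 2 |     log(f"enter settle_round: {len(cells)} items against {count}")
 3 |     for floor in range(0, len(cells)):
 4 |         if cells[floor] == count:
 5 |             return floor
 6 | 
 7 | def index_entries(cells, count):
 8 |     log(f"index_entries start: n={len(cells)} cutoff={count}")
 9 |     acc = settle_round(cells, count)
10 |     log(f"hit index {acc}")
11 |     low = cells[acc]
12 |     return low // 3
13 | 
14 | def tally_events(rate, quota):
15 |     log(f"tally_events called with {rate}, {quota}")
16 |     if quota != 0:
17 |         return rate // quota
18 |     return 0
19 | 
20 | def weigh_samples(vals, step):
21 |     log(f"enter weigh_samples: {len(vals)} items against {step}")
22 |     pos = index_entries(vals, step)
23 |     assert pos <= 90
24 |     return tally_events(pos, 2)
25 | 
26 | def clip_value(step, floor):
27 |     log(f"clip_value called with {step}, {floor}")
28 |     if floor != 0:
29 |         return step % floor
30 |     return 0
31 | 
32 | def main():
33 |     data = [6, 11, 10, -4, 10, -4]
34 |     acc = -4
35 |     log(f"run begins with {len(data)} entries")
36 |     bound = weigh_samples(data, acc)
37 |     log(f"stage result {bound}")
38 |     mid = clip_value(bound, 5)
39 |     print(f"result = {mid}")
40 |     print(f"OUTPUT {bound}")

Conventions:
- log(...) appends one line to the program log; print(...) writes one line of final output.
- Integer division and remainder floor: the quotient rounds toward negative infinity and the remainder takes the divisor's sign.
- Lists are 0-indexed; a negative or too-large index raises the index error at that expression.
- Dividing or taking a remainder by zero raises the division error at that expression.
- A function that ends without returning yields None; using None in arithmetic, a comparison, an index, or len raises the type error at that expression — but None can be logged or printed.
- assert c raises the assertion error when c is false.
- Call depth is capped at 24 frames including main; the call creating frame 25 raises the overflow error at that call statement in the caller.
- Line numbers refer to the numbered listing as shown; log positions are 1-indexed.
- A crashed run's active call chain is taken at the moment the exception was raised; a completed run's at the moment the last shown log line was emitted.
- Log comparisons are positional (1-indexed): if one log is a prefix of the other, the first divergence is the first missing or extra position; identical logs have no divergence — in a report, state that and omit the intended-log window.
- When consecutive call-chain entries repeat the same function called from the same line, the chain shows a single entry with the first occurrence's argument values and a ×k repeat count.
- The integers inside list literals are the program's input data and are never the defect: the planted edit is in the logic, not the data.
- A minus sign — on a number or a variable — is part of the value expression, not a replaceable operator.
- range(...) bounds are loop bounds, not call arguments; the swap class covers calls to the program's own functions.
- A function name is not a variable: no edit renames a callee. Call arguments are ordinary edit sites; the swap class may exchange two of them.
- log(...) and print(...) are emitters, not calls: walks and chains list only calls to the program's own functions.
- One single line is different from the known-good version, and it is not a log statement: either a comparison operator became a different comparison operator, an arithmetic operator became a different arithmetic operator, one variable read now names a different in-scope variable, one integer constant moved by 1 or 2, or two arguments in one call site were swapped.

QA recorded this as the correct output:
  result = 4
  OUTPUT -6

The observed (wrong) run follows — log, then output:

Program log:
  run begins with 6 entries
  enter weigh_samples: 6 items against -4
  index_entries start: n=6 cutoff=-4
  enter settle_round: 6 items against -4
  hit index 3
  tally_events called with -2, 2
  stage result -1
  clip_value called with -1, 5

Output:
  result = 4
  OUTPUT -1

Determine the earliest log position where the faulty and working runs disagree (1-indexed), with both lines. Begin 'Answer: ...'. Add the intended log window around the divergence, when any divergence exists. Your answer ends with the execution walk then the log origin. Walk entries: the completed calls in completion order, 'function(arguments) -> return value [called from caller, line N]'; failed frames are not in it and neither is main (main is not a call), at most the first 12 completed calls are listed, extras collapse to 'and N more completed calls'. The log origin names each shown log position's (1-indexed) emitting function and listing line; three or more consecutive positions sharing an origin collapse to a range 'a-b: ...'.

Answer: position 6 — the shown line 'tally_events called with -2, 2' should read 'tally_events called with -12, 2'.
Intended log window:
  4: enter settle_round: 6 items against -4
  5: hit index 3
  6: tally_events called with -12, 2
  7: stage result -6
Execution walk:
  settle_round([6, 11, 10, -4, 10, -4], -4) -> 3  [called from index_entries, line 9]
  index_entries([6, 11, 10, -4, 10, -4], -4) -> -2  [called from weigh_samples, line 22]
  tally_events(-2, 2) -> -1  [called from weigh_samples, line 24]
  weigh_samples([6, 11, 10, -4, 10, -4], -4) -> -1  [called from main, line 36]
  clip_value(-1, 5) -> 4  [called from main, line 38]
Log line origins:
  1: from main, line 35
  2: from weigh_samples, line 21
  3: from index_entries, line 8
  4: from settle_round, line 2
  5: from index_entries, line 10
  6: from tally_events, line 15
  7: from main, line 37
  8: from clip_value, line 27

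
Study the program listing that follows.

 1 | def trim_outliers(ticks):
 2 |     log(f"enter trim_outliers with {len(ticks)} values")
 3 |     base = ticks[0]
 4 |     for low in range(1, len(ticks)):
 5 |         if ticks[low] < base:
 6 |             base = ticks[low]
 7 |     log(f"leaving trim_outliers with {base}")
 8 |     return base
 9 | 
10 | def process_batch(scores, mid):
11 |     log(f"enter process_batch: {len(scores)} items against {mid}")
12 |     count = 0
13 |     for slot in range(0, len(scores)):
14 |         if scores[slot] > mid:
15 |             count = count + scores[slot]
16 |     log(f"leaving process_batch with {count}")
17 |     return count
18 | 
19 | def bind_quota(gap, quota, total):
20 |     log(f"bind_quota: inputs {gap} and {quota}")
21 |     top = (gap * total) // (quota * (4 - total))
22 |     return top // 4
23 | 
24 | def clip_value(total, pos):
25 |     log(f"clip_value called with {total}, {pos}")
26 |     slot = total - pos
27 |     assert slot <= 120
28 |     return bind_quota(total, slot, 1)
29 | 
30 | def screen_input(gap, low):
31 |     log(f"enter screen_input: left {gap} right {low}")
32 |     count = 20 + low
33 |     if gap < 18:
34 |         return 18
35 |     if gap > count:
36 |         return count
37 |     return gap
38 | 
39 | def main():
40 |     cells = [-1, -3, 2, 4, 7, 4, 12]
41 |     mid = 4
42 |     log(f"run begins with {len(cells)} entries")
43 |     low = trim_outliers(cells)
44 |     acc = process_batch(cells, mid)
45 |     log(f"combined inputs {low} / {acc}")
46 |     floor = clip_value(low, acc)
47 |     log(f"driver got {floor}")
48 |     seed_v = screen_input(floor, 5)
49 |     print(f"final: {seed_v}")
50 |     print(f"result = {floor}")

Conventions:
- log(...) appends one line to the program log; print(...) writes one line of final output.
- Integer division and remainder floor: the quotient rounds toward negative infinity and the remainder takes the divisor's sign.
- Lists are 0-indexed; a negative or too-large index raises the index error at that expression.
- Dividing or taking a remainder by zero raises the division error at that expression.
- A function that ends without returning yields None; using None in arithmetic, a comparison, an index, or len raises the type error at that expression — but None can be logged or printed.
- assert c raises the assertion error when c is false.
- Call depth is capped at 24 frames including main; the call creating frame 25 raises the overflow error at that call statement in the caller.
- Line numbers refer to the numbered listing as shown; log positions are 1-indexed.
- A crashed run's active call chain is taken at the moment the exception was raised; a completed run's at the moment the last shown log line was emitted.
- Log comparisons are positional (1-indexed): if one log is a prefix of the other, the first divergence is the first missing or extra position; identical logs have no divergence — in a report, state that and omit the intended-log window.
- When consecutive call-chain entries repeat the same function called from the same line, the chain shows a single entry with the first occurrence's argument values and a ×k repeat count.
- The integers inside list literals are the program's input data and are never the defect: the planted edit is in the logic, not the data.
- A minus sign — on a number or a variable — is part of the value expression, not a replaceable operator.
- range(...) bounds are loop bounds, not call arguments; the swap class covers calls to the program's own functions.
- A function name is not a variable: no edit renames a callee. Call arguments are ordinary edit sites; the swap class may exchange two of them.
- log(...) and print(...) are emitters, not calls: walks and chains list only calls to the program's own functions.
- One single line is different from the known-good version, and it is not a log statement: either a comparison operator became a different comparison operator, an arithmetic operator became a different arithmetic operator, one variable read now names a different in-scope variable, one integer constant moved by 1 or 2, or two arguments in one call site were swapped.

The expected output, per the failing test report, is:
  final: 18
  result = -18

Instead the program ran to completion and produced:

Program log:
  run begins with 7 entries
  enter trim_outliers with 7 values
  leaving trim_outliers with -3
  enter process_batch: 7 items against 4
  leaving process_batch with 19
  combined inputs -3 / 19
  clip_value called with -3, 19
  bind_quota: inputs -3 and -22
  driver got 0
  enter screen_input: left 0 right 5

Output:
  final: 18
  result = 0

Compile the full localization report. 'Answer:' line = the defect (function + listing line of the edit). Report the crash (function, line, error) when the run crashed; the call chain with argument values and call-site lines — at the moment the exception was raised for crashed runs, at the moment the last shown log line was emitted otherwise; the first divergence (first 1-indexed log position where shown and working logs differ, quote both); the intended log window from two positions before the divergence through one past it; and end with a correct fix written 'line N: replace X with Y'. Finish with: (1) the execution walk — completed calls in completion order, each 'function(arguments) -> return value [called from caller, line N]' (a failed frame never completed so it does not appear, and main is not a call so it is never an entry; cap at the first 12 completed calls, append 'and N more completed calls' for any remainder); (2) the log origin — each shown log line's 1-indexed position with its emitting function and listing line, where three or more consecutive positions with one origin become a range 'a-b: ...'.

Answer: the defect is in bind_quota at line 21.
Core observation: Position 9 is the first bad log line: 'driver got 0' should read 'driver got -18'.
Call chain: main -> screen_input(0, 5) (called at line 48).
First divergence: position 9; shown 'driver got 0' vs intended 'driver got -18'.
Intended log window:
  7: clip_value called with -3, 19
  8: bind_quota: inputs -3 and -22
  9: driver got -18
  10: enter screen_input: left -18 right 5
Execution walk:
  trim_outliers([-1, -3, 2, 4, 7, 4, 12]) -> -3  [called from main, line 43]
  process_batch([-1, -3, 2, 4, 7, 4, 12], 4) -> 19  [called from main, line 44]
  bind_quota(-3, -22, 1) -> 0  [called from clip_value, line 28]
  clip_value(-3, 19) -> 0  [called from main, line 46]
  screen_input(0, 5) -> 18  [called from main, line 48]
Origin of each log line:
  1: logged in main at line 42
  2: logged in trim_outliers at line 2
  3: logged in trim_outliers at line 7
  4: logged in process_batch at line 11
  5: logged in process_batch at line 16
  6: logged in main at line 45
  7: logged in clip_value at line 25
  8: logged in bind_quota at line 20
  9: logged in main at line 47
  10: logged in screen_input at line 31
A correct fix: line 21: replace `//` with `+`.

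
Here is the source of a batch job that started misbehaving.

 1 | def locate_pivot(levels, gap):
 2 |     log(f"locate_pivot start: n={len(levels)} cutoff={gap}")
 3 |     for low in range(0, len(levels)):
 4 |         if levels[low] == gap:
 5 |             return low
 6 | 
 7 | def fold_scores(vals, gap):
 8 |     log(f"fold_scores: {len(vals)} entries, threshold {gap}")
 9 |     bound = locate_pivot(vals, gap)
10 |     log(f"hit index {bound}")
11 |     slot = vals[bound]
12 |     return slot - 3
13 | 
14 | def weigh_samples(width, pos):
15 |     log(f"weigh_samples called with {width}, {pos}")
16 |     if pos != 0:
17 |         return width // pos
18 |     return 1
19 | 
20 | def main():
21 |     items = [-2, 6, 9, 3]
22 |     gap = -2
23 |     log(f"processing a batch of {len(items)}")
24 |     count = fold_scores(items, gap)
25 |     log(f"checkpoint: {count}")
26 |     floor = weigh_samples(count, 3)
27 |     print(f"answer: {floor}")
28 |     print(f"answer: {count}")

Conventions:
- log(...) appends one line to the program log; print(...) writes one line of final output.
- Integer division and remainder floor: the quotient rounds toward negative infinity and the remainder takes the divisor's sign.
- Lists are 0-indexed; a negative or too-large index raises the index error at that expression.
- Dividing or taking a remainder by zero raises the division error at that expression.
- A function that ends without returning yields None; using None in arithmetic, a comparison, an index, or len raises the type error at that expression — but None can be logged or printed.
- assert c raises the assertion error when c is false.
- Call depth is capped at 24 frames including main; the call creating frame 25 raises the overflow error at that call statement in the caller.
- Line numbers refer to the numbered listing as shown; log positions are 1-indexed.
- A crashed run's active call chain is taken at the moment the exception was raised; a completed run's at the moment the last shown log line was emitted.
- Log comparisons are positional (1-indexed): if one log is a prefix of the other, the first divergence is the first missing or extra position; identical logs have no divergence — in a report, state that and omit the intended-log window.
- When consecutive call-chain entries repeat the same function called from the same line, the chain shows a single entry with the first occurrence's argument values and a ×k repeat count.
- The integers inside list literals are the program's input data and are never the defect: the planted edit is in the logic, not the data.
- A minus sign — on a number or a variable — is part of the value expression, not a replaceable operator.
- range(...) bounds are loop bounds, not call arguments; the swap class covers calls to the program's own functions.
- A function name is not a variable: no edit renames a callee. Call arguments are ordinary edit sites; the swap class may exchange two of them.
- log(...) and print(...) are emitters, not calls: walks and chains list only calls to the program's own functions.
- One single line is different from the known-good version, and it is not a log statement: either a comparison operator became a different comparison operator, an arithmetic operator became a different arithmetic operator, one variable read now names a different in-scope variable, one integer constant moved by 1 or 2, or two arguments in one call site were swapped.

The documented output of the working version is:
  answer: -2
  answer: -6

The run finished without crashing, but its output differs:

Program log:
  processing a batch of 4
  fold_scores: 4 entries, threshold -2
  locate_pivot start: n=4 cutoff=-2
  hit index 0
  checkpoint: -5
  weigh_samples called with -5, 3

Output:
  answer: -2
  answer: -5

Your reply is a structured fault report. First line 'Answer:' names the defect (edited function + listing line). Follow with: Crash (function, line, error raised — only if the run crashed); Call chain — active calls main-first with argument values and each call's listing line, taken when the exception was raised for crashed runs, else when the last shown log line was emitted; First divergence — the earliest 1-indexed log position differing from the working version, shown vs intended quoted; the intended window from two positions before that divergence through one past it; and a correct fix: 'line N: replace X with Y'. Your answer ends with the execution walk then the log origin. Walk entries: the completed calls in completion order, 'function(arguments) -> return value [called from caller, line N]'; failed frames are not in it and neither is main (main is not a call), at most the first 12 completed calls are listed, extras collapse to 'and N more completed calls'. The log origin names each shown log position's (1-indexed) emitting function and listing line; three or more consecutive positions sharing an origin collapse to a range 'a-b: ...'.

Answer: the defect is in fold_scores at line 12.
Core observation: Everything matches until log position 5, which reads 'checkpoint: -5' in place of 'checkpoint: -6'.
Call chain: main -> weigh_samples(-5, 3) (called at line 26).
First divergence: at position 5 the run shows 'checkpoint: -5' where the working version logs 'checkpoint: -6'.
Intended log window:
  3: locate_pivot start: n=4 cutoff=-2
  4: hit index 0
  5: checkpoint: -6
  6: weigh_samples called with -6, 3
Execution walk:
  locate_pivot([-2, 6, 9, 3], -2) -> 0  [called from fold_scores, line 9]
  fold_scores([-2, 6, 9, 3], -2) -> -5  [called from main, line 24]
  weigh_samples(-5, 3) -> -2  [called from main, line 26]
Log origin:
  1: logged in main at line 23
  2: logged in fold_scores at line 8
  3: logged in locate_pivot at line 2
  4: logged in fold_scores at line 10
  5: logged in main at line 25
  6: logged in weigh_samples at line 15
A correct fix: line 12: replace `-` with `*`.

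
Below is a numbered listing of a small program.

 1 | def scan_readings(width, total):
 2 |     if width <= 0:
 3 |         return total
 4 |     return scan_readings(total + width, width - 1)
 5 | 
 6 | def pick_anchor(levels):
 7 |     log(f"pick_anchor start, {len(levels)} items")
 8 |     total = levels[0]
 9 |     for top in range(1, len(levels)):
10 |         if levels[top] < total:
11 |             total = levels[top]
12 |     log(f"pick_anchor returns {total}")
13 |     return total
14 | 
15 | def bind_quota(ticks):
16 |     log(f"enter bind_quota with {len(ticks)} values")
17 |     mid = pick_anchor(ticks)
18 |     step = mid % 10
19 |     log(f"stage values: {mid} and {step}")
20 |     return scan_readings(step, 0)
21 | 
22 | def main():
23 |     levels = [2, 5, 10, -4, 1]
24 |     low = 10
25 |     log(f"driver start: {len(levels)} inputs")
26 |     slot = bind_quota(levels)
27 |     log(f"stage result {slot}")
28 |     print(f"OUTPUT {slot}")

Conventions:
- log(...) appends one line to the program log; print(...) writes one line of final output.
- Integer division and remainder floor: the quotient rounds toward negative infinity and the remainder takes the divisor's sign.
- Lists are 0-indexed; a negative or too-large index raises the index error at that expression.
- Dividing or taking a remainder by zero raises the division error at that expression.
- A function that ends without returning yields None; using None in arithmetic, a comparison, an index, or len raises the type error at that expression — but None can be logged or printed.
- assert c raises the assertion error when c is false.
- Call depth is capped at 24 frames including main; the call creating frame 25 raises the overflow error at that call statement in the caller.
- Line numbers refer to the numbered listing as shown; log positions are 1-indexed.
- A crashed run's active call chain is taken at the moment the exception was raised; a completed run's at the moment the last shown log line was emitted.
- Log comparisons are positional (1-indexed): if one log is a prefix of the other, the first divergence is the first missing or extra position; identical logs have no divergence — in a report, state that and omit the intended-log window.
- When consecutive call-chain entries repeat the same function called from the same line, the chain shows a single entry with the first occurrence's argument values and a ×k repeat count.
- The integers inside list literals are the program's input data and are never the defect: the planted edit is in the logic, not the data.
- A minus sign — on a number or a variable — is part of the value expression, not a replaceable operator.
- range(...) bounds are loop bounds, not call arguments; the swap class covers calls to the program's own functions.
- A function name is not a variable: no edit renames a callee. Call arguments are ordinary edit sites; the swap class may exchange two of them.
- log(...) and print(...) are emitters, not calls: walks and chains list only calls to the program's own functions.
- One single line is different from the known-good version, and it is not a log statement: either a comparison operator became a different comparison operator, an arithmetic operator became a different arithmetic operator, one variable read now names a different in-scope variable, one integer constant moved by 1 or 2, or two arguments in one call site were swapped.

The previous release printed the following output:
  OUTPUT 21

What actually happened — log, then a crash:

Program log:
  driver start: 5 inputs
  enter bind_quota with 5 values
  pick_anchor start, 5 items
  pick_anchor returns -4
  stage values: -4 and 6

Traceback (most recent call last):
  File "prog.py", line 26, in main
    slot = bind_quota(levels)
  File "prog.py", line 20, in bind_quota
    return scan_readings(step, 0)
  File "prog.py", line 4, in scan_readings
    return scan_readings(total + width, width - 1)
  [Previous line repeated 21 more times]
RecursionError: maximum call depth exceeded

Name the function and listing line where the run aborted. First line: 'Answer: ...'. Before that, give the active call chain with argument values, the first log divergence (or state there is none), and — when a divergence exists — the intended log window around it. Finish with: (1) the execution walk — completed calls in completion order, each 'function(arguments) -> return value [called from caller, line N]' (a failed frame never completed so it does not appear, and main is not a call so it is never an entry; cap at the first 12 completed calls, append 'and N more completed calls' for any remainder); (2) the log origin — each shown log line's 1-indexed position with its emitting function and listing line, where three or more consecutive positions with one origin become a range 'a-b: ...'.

Answer: the error was raised in scan_readings, line 4.
Key observation: After 5 matching log lines the faulty run goes silent, while the working version continues with 'stage result 21'.
Call chain: main -> bind_quota([2, 5, 10, -4, 1]) (called at line 26) -> scan_readings(6, 0) (called at line 20) -> scan_readings(6, 5) (called at line 4) ×21.
First divergence: position 6; the shown log stops at 5 lines while the working version next logs 'stage result 21'.
Intended log window:
  4: pick_anchor returns -4
  5: stage values: -4 and 6
  6: stage result 21
Execution walk:
  pick_anchor([2, 5, 10, -4, 1]) -> -4  [called from bind_quota, line 17]
Origin of each log line:
  1: emitted by main (line 25)
  2: emitted by bind_quota (line 16)
  3: emitted by pick_anchor (line 7)
  4: emitted by pick_anchor (line 12)
  5: emitted by bind_quota (line 19)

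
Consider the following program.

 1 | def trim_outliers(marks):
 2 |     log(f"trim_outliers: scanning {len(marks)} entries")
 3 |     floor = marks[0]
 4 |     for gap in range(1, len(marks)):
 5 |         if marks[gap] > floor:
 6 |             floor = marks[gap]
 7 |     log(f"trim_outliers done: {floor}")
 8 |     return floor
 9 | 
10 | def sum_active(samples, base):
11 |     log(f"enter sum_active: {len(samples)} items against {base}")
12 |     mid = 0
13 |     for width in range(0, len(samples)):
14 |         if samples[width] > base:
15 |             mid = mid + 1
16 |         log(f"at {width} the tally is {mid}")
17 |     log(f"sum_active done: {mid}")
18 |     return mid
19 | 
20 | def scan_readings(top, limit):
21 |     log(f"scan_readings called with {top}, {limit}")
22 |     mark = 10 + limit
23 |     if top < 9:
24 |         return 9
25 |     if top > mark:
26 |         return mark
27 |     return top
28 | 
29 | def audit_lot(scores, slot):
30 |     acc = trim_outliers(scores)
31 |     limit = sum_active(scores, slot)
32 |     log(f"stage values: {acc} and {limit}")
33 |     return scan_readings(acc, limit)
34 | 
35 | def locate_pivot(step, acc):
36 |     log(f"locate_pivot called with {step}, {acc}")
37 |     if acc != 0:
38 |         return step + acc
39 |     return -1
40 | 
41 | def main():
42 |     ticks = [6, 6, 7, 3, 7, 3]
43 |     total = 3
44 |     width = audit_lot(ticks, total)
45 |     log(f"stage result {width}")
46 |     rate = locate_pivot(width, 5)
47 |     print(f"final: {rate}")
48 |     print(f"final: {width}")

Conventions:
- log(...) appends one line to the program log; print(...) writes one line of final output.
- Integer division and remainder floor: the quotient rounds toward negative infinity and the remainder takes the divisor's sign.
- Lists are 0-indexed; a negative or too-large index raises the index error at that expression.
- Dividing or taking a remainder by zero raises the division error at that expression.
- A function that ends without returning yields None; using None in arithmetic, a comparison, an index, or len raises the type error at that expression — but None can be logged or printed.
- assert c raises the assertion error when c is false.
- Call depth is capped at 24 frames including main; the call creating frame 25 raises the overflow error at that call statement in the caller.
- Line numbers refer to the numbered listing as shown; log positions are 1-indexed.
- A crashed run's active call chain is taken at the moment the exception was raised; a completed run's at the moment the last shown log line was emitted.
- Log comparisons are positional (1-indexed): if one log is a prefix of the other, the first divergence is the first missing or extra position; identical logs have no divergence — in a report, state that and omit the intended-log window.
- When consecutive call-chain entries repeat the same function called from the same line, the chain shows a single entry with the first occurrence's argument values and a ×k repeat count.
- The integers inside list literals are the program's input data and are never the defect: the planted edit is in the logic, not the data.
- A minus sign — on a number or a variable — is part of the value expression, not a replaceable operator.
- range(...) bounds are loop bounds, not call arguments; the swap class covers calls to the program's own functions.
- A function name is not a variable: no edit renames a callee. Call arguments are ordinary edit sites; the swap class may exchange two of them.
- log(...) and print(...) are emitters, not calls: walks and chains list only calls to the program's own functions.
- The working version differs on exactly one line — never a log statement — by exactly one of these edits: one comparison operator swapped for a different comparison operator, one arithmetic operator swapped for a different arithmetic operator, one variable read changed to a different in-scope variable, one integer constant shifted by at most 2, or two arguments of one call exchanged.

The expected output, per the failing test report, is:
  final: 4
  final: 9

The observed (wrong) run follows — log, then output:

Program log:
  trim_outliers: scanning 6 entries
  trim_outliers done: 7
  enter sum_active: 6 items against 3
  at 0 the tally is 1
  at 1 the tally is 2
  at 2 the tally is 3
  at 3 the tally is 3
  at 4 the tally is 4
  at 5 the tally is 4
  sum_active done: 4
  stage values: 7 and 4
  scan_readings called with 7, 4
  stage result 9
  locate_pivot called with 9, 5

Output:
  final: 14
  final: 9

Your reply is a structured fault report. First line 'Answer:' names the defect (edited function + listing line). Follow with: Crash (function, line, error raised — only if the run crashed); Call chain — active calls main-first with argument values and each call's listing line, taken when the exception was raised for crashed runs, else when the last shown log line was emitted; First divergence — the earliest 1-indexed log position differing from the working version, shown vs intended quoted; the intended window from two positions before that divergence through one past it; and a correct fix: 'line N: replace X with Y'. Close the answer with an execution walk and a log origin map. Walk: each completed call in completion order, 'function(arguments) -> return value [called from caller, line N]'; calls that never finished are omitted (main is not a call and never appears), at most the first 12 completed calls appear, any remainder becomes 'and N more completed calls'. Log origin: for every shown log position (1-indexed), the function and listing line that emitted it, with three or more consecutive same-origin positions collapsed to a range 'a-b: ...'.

Answer: the defect is in locate_pivot at line 38.
Key observation: No log line changed; the fault shows up purely in the output.
Call chain: main -> locate_pivot(9, 5) (called at line 46).
First divergence: none — the logs agree in full.
Execution walk:
  trim_outliers([6, 6, 7, 3, 7, 3]) -> 7  [called from audit_lot, line 30]
  sum_active([6, 6, 7, 3, 7, 3], 3) -> 4  [called from audit_lot, line 31]
  scan_readings(7, 4) -> 9  [called from audit_lot, line 33]
  audit_lot([6, 6, 7, 3, 7, 3], 3) -> 9  [called from main, line 44]
  locate_pivot(9, 5) -> 14  [called from main, line 46]
Log origin:
  1: from trim_outliers, line 2
  2: from trim_outliers, line 7
  3: from sum_active, line 11
  4-9: from sum_active, line 16
  10: from sum_active, line 17
  11: from audit_lot, line 32
  12: from scan_readings, line 21
  13: from main, line 45
  14: from locate_pivot, line 36
A correct fix: line 38: replace `+` with `%`.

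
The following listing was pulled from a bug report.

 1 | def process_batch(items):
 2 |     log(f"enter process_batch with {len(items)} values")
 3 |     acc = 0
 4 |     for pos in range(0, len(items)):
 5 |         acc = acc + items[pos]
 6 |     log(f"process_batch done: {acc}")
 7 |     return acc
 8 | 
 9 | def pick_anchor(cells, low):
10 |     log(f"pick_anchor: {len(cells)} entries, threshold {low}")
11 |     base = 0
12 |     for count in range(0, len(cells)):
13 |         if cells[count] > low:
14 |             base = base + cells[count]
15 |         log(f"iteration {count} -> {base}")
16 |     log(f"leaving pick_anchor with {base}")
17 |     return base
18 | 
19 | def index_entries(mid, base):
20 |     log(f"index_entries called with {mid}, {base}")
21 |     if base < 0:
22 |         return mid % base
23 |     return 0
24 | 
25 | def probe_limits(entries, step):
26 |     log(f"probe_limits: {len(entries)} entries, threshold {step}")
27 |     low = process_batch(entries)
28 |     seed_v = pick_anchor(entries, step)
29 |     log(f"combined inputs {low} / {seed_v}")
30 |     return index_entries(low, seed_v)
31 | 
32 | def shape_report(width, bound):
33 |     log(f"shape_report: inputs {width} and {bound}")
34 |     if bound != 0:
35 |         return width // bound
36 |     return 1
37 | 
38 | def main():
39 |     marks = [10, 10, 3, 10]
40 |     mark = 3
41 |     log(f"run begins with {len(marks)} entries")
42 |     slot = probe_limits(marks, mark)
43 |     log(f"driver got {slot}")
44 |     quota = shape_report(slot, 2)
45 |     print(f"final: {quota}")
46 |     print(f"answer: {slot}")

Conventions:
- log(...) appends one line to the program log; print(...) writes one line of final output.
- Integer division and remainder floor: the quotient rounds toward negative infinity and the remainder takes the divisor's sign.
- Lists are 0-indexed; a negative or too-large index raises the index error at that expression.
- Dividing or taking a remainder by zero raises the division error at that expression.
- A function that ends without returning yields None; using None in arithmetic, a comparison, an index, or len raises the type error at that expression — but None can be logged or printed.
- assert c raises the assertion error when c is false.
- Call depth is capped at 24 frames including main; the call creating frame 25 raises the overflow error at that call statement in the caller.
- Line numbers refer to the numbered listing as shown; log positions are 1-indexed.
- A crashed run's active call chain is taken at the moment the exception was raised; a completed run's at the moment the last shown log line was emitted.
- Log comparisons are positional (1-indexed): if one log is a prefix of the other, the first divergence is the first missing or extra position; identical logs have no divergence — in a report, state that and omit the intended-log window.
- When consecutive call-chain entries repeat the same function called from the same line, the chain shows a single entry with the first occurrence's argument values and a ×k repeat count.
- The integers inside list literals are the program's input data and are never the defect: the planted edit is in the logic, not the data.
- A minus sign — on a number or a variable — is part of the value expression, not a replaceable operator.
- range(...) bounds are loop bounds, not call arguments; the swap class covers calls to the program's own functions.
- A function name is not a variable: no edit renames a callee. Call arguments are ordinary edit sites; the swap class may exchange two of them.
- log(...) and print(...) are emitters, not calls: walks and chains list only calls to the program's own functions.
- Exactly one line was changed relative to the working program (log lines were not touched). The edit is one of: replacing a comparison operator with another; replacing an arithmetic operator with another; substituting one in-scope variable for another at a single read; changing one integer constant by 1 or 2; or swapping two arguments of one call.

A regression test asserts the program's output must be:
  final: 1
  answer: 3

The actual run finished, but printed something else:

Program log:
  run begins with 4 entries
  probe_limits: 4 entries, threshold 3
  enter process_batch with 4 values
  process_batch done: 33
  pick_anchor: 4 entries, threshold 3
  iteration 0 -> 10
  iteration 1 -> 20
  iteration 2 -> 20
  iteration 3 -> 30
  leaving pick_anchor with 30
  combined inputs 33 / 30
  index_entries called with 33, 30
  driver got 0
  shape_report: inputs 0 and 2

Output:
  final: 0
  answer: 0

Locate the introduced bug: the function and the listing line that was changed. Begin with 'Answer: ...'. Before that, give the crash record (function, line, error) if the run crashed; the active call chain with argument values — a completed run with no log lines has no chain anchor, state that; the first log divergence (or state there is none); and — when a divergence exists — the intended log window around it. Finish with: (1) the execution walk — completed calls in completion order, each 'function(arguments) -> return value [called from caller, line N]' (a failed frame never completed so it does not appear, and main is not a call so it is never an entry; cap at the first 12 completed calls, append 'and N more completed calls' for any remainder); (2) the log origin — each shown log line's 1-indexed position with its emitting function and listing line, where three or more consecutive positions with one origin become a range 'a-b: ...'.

Answer: the defect is in index_entries at line 21.
Core observation: The log first diverges at position 13: the faulty run prints 'driver got 0' where the working version prints 'driver got 3'.
Call chain: main -> shape_report(0, 2) (called at line 44).
First divergence: position 13 — the shown line 'driver got 0' should read 'driver got 3'.
Intended log window:
  11: combined inputs 33 / 30
  12: index_entries called with 33, 30
  13: driver got 3
  14: shape_report: inputs 3 and 2
Execution walk:
  process_batch([10, 10, 3, 10]) -> 33  [called from probe_limits, line 27]
  pick_anchor([10, 10, 3, 10], 3) -> 30  [called from probe_limits, line 28]
  index_entries(33, 30) -> 0  [called from probe_limits, line 30]
  probe_limits([10, 10, 3, 10], 3) -> 0  [called from main, line 42]
  shape_report(0, 2) -> 0  [called from main, line 44]
Origin of each log line:
  1 — main, line 41
  2 — probe_limits, line 26
  3 — process_batch, line 2
  4 — process_batch, line 6
  5 — pick_anchor, line 10
  6-9 — pick_anchor, line 15
  10 — pick_anchor, line 16
  11 — probe_limits, line 29
  12 — index_entries, line 20
  13 — main, line 43
  14 — shape_report, line 33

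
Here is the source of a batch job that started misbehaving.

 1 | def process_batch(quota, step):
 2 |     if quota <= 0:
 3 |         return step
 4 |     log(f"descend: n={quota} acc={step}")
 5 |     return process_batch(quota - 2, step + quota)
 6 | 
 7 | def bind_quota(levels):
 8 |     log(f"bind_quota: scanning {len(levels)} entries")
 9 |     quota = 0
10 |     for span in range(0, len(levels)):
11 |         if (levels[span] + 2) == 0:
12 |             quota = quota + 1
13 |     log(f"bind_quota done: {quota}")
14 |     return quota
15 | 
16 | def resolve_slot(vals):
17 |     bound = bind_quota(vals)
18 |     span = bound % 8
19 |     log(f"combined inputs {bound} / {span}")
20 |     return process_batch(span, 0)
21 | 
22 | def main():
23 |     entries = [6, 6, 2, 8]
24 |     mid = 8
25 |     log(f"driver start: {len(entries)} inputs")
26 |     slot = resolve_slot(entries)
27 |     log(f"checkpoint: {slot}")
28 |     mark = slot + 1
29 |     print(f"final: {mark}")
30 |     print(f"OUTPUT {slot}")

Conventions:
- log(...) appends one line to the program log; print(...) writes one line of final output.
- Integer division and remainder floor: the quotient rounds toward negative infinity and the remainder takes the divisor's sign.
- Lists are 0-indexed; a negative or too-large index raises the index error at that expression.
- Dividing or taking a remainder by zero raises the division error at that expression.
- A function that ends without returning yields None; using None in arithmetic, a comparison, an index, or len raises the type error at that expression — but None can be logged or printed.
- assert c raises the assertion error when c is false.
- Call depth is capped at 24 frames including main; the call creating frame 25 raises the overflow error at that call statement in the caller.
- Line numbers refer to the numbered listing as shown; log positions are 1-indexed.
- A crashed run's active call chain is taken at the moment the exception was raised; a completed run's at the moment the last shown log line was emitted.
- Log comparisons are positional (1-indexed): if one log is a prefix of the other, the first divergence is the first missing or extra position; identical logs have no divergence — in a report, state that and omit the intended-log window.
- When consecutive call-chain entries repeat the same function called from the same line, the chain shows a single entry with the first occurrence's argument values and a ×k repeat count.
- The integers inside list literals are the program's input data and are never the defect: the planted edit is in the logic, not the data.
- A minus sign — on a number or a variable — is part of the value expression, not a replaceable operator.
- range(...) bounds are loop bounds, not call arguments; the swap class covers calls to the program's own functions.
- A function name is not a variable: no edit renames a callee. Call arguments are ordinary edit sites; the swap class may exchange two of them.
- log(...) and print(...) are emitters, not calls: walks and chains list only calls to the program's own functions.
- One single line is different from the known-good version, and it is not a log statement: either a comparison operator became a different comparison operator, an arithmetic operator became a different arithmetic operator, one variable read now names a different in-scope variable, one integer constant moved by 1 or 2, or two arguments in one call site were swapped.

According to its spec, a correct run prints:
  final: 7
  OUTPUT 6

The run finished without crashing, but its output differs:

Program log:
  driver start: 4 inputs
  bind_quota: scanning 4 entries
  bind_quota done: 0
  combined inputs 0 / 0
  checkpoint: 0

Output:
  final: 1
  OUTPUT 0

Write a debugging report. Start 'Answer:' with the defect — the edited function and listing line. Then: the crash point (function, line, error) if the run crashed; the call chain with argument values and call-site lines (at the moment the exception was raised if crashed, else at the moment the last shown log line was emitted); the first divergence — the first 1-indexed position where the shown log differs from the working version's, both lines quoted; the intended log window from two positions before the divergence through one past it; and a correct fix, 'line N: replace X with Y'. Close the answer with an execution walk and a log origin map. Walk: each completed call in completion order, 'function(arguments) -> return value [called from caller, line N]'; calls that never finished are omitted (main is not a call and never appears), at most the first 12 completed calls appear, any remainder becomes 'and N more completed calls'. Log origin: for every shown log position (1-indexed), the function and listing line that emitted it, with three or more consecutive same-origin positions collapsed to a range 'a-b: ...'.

Answer: the defect is in bind_quota at line 11.
Key fact: Position 3 is the first bad log line: 'bind_quota done: 0' should read 'bind_quota done: 4'.
Call chain: main.
First divergence: position 3 — the shown line 'bind_quota done: 0' should read 'bind_quota done: 4'.
Intended log window:
  1: driver start: 4 inputs
  2: bind_quota: scanning 4 entries
  3: bind_quota done: 4
  4: combined inputs 4 / 4
Execution walk:
  bind_quota([6, 6, 2, 8]) -> 0  [called from resolve_slot, line 17]
  process_batch(0, 0) -> 0  [called from resolve_slot, line 20]
  resolve_slot([6, 6, 2, 8]) -> 0  [called from main, line 26]
Log line origins:
  1: from main, line 25
  2: from bind_quota, line 8
  3: from bind_quota, line 13
  4: from resolve_slot, line 19
  5: from main, line 27
A correct fix: line 11: replace `+` with `%`.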